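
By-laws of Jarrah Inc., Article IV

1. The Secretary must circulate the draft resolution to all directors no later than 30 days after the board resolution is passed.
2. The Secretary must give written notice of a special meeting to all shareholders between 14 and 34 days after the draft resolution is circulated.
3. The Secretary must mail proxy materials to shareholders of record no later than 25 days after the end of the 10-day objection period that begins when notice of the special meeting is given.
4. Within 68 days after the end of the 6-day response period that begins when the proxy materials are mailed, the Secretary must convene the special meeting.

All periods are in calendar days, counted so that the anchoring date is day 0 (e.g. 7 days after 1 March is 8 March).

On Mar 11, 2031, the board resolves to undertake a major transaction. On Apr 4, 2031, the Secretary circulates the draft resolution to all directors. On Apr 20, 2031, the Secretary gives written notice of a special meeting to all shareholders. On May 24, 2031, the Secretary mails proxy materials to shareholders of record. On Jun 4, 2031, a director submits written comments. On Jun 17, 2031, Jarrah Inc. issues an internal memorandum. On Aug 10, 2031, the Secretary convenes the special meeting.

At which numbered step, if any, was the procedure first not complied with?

Step 4

Step 1: 30 days after Mar 11, 2031 (when the board resolution is passed) is Apr 10, 2031; Apr 4, 2031 is within that limit.
Step 2: the window is 14–34 days after Apr 4, 2031 (when the draft resolution is circulated), so Apr 18, 2031 through May 8, 2031; done Apr 20, 2031 — within the window.
Step 3: 25 days after Apr 30, 2031 (end of the 10-day objection period, which began when notice of the special meeting is given on Apr 20, 2031) is May 25, 2031; May 24, 2031 is within that limit.
Step 4: 68 days after May 30, 2031 (end of the 6-day response period, which began when the proxy materials are mailed on May 24, 2031) is Aug 6, 2031; not done until Aug 10, 2031, 4 days after the deadline.
The procedure was therefore not followed at step 4.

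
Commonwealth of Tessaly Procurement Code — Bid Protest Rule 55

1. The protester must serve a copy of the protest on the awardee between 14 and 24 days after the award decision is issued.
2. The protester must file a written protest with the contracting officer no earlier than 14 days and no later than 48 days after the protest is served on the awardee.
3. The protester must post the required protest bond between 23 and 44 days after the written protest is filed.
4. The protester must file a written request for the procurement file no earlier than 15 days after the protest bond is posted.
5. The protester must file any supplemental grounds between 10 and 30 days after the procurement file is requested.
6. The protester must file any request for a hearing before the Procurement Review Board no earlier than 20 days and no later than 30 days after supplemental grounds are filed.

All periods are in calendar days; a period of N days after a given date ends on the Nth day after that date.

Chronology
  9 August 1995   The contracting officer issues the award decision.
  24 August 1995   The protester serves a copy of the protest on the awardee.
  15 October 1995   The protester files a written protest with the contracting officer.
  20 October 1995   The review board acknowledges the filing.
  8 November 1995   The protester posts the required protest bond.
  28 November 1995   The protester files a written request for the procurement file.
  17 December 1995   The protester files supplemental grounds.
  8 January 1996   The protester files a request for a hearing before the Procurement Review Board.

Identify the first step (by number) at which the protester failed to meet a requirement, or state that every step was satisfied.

(1) the permitted window runs from 9 August 1995 + 14 = 23 August 1995 to 9 August 1995 + 24 = 2 September 1995; done 24 August 1995 — within the window.
(2) the permitted window runs from 24 August 1995 + 14 = 7 September 1995 to 24 August 1995 + 48 = 11 October 1995; 15 October 1995 is 4 days past the end of the window.

Step 2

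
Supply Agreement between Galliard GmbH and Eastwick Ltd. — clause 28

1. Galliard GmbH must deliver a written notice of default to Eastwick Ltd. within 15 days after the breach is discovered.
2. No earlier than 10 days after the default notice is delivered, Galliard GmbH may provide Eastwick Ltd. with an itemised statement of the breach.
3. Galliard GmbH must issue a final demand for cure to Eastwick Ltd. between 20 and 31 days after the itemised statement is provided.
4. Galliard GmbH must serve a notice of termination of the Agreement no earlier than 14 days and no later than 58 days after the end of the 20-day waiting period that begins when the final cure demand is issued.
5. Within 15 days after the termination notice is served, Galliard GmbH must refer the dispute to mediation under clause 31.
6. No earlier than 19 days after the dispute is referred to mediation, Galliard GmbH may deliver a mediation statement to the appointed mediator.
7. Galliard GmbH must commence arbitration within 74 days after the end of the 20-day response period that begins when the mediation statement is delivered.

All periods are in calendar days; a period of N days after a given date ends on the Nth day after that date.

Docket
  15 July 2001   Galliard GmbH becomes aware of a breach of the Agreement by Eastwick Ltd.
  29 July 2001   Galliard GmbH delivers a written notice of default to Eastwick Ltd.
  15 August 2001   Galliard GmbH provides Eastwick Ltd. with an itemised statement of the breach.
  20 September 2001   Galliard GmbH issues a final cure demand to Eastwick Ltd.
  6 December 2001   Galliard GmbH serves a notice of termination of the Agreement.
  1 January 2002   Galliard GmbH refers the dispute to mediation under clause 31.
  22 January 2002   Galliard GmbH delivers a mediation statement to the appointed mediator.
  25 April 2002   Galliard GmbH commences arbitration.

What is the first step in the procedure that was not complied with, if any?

(1) due by 15 July 2001 + 15 days = 30 July 2001; 29 July 2001 is within that limit.
(2) permitted from 29 July 2001 + 10 days = 8 August 2001 onward; done 15 August 2001, after the minimum wait.
(3) the permitted window runs from 15 August 2001 + 20 = 4 September 2001 to 15 August 2001 + 31 = 15 September 2001; done 20 September 2001 — 5 days after the window closed.
No need to go further; step 3 was not satisfied.

Step 3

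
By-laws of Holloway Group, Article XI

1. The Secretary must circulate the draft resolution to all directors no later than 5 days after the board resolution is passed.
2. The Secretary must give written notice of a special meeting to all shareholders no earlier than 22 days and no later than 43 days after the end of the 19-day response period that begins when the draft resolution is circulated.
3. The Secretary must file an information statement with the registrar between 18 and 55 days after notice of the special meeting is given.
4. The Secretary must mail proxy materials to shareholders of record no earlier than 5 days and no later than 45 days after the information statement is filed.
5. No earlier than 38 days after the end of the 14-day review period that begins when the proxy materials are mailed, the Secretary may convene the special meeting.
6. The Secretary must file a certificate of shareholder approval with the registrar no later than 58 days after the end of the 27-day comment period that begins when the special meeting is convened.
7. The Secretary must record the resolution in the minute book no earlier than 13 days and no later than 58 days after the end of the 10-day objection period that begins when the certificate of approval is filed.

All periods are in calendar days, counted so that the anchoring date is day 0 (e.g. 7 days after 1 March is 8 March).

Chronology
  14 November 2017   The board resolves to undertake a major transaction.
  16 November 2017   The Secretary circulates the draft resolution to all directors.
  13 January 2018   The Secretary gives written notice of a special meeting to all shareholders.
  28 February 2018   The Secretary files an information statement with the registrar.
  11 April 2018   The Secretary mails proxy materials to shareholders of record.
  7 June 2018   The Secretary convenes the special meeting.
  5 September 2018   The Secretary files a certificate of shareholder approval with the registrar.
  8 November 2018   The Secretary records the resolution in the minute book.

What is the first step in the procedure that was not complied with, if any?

Step 6

Step 1 — counting 5 days from 14 November 2017 (when the board resolution is passed) gives a deadline of 19 November 2017; completed 16 November 2017, before the deadline.
Step 2 — 22 and 43 days from 5 December 2017 (end of the 19-day response period, which began when the draft resolution is circulated on 16 November 2017) are 27 December 2017 and 17 January 2018 respectively; done 13 January 2018, which is between those dates.
Step 3 — 18 and 55 days from 13 January 2018 (when notice of the special meeting is given) are 31 January 2018 and 9 March 2018 respectively; done 28 February 2018 — within the window.
Step 4 — 5 and 45 days from 28 February 2018 (when the information statement is filed) are 5 March 2018 and 14 April 2018 respectively; done 11 April 2018 — within the window.
Step 5 — must wait 38 days from 25 April 2018 (end of the 14-day review period, which began when the proxy materials are mailed on 11 April 2018), so not before 2 June 2018; done 7 June 2018 — permitted.
Step 6 — counting 58 days from 4 July 2018 (end of the 27-day comment period, which began when the special meeting is convened on 7 June 2018) gives a deadline of 31 August 2018; 5 September 2018 misses that deadline by 5 days.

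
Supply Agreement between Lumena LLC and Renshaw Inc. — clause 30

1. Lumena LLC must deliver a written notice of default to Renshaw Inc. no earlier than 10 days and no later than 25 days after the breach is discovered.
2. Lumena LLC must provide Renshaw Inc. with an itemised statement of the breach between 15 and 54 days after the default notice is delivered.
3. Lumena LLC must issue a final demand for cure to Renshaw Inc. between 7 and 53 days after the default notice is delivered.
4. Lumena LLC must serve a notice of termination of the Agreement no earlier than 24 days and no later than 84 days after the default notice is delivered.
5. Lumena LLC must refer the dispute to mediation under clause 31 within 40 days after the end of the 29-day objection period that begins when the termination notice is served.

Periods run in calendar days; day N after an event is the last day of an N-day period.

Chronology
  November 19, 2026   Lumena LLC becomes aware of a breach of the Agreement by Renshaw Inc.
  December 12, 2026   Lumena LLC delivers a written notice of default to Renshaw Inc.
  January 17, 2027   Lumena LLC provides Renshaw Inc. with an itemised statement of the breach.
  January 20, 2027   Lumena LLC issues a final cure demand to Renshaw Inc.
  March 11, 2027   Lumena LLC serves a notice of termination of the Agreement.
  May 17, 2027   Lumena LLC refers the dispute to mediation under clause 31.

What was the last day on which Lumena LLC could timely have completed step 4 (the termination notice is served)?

Step 4 runs from December 12, 2026, when the default notice is delivered. The window is 24–84 days after December 12, 2026; it closes on March 6, 2027.

March 6, 2027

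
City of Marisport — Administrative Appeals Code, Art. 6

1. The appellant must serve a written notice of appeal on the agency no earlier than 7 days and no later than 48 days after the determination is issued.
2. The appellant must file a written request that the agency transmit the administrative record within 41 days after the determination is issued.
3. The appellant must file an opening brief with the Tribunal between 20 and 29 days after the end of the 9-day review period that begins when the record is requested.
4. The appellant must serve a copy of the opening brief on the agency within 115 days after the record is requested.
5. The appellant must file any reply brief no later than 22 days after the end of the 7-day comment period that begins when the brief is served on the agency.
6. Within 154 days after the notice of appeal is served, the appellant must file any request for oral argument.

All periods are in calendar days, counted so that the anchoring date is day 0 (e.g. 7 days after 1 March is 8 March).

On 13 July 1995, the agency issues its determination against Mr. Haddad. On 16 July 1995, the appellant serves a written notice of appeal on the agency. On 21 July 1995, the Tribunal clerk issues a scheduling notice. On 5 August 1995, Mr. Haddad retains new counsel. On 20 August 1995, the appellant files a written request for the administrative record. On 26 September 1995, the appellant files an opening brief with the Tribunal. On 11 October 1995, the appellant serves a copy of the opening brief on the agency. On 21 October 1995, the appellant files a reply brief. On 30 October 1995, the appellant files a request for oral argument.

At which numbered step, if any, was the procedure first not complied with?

Step 1 — 7 and 48 days from 13 July 1995 (when the determination is issued) are 20 July 1995 and 30 August 1995 respectively; 16 July 1995 is 4 days too early.
No need to go further; step 1 was not satisfied.

Step 1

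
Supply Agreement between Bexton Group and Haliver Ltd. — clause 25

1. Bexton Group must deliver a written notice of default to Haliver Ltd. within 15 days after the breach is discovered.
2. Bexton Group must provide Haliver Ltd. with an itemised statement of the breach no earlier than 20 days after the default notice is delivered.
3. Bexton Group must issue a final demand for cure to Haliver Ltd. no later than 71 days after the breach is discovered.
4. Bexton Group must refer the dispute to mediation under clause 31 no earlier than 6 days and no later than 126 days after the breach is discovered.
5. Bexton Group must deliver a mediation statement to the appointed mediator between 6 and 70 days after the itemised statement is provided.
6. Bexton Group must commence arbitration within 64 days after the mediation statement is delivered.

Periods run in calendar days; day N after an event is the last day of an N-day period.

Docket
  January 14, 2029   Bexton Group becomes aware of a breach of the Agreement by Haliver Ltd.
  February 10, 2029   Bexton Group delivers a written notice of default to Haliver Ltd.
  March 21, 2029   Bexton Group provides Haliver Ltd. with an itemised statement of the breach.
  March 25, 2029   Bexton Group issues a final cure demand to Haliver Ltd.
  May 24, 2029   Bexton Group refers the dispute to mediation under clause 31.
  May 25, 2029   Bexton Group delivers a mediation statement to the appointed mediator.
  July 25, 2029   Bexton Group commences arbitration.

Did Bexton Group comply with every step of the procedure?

No

Step 1: 15 days after January 14, 2029 (when the breach is discovered) is January 29, 2029; February 10, 2029 misses that deadline by 12 days.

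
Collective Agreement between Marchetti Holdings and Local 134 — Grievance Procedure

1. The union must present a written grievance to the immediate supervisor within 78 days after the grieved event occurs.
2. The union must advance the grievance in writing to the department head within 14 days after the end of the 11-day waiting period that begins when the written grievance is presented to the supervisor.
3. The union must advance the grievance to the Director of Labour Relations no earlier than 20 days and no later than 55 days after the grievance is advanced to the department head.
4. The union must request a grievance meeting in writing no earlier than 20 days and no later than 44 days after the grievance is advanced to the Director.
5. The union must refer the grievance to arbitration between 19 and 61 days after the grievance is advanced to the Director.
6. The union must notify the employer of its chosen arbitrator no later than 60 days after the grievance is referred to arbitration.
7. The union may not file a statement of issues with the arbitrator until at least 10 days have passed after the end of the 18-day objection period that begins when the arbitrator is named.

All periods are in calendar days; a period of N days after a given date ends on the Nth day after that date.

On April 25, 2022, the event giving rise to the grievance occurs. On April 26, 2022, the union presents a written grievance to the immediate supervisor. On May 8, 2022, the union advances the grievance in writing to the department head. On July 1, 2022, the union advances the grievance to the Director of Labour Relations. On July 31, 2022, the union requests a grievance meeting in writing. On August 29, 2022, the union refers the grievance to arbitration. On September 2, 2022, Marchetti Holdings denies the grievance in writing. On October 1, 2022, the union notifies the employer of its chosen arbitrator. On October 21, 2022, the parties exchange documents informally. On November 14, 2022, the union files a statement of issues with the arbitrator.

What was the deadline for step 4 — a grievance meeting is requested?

Step 4 runs from July 1, 2022, when the grievance is advanced to the Director. The window is 20–44 days after July 1, 2022; it closes on August 14, 2022.

August 14, 2022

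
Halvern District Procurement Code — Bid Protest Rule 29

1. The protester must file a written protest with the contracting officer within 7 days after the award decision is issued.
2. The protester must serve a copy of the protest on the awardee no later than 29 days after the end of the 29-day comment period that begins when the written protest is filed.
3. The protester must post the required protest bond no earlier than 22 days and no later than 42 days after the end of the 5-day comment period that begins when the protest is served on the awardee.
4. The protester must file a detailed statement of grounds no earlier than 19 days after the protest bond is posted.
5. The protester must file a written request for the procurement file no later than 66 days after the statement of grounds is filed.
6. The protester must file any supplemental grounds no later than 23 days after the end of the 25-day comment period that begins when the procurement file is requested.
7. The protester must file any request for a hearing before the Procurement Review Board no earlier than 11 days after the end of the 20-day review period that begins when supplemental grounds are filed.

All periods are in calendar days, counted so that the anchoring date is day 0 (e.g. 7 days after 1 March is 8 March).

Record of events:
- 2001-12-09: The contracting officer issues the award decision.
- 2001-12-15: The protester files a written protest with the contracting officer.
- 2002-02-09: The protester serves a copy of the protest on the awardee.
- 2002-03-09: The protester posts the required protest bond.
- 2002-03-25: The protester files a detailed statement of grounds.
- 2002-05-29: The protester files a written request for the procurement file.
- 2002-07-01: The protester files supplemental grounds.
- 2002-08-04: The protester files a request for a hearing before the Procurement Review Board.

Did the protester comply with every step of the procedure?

(1) due by 2001-12-09 + 7 days = 2001-12-16; 2001-12-15 is within that limit.
(2) due by 2002-01-13 + 29 days = 2002-02-11; done 2002-02-09 — timely.
(3) the permitted window runs from 2002-02-14 + 22 = 2002-03-08 to 2002-02-14 + 42 = 2002-03-28; 2002-03-09 falls inside that range.
(4) permitted from 2002-03-09 + 19 days = 2002-03-28 onward; 2002-03-25 is 3 days before the earliest permitted date.

No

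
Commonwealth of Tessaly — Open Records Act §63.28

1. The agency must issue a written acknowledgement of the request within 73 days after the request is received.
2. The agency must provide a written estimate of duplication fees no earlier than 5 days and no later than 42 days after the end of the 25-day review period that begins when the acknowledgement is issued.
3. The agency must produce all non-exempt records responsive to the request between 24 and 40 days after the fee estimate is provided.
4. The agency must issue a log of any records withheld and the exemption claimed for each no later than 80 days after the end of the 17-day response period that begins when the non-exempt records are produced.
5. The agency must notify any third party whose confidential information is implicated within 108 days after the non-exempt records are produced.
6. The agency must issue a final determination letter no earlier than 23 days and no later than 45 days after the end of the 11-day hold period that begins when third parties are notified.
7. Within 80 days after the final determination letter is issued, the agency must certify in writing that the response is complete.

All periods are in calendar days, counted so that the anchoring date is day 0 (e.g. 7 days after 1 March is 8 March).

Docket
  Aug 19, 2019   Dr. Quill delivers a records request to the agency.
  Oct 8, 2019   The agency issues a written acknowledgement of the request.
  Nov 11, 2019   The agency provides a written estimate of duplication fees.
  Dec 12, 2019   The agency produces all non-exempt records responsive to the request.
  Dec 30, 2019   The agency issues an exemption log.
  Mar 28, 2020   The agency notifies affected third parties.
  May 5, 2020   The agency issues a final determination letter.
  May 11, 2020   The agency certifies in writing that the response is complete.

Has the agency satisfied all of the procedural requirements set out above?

(1) due by Aug 19, 2019 + 73 days = Oct 31, 2019; completed Oct 8, 2019, before the deadline.
(2) the permitted window runs from Nov 2, 2019 + 5 = Nov 7, 2019 to Nov 2, 2019 + 42 = Dec 14, 2019; done Nov 11, 2019, which is between those dates.
(3) the permitted window runs from Nov 11, 2019 + 24 = Dec 5, 2019 to Nov 11, 2019 + 40 = Dec 21, 2019; done Dec 12, 2019 — within the window.
(4) due by Dec 29, 2019 + 80 days = Mar 18, 2020; Dec 30, 2019 is within that limit.
(5) due by Dec 12, 2019 + 108 days = Mar 29, 2020; done Mar 28, 2020 — timely.
(6) the permitted window runs from Apr 8, 2020 + 23 = May 1, 2020 to Apr 8, 2020 + 45 = May 23, 2020; done May 5, 2020, which is between those dates.
(7) due by May 5, 2020 + 80 days = Jul 24, 2020; May 11, 2020 is within that limit.

Yes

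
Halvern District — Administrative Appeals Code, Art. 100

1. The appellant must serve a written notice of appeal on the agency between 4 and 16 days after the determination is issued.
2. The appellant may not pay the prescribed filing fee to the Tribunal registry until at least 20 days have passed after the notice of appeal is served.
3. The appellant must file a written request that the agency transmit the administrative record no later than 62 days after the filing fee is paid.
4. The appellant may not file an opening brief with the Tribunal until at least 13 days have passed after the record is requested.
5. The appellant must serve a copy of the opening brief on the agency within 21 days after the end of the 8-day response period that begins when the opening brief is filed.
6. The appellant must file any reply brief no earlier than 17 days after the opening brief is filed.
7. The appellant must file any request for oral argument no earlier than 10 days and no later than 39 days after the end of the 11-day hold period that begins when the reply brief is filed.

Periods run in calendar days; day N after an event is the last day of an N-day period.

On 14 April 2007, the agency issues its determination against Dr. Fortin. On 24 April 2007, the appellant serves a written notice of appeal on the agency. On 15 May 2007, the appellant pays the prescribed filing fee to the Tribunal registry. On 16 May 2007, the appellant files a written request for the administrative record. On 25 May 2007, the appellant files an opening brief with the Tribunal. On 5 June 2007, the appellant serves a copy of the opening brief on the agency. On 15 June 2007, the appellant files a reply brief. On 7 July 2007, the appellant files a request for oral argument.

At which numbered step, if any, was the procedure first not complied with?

Step 4

Step 1 — 4 and 16 days from 14 April 2007 (when the determination is issued) are 18 April 2007 and 30 April 2007 respectively; done 24 April 2007, which is between those dates.
Step 2 — must wait 20 days from 24 April 2007 (when the notice of appeal is served), so not before 14 May 2007; done 15 May 2007 — permitted.
Step 3 — counting 62 days from 15 May 2007 (when the filing fee is paid) gives a deadline of 16 July 2007; 16 May 2007 is within that limit.
Step 4 — must wait 13 days from 16 May 2007 (when the record is requested), so not before 29 May 2007; done 25 May 2007 — 4 days too early.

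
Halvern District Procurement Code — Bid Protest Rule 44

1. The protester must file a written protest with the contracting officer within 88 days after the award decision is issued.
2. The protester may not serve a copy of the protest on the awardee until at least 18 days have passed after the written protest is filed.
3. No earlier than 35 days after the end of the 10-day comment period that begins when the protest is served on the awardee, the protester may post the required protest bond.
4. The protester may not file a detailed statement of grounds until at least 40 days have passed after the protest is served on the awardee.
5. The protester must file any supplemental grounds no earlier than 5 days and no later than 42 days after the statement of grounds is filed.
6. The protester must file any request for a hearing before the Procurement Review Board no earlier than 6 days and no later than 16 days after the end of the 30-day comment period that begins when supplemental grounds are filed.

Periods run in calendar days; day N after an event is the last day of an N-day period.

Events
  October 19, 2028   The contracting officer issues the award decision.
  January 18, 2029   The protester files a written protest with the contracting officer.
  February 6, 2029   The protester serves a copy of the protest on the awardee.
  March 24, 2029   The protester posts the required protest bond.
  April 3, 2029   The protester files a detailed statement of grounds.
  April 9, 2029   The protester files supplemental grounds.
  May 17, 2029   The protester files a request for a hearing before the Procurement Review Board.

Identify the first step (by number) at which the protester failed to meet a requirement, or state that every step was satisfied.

Step 1: 88 days after October 19, 2028 (when the award decision is issued) is January 15, 2029; January 18, 2029 misses that deadline by 3 days.
No need to go further; step 1 was not satisfied.

Step 1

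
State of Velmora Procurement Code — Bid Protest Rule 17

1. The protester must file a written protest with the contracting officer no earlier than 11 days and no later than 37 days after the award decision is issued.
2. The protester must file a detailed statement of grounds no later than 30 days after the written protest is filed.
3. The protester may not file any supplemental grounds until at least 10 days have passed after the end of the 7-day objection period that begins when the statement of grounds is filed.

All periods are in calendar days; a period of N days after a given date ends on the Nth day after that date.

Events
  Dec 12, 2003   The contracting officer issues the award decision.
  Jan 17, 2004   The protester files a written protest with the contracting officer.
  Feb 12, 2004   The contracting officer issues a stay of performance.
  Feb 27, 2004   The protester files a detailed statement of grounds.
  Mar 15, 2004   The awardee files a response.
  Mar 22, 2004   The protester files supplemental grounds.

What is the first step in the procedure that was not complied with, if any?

Step 1: the window is 11–37 days after Dec 12, 2003 (when the award decision is issued), so Dec 23, 2003 through Jan 18, 2004; done Jan 17, 2004, which is between those dates.
Step 2: 30 days after Jan 17, 2004 (when the written protest is filed) is Feb 16, 2004; done Feb 27, 2004 — 11 days late.
The procedure was therefore not followed at step 2.

Step 2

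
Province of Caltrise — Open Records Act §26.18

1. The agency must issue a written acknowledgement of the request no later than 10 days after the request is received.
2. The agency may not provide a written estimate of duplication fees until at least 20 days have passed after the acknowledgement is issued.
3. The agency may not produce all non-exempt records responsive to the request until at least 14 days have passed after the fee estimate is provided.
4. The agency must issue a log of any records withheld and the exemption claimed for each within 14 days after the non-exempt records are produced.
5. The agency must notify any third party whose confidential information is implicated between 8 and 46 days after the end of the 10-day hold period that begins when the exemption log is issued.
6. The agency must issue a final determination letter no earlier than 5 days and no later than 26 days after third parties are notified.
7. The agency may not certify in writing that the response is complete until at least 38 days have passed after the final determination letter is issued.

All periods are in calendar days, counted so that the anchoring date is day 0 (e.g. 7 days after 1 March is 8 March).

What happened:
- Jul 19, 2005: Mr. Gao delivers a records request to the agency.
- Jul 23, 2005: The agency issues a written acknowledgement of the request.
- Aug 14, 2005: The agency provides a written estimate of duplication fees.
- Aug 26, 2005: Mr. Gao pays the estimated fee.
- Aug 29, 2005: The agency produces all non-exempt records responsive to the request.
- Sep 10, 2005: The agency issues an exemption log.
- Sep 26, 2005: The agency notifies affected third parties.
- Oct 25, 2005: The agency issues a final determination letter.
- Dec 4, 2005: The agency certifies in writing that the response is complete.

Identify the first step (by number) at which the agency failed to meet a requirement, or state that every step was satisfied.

Step 5

Step 1: 10 days after Jul 19, 2005 (when the request is received) is Jul 29, 2005; completed Jul 23, 2005, before the deadline.
Step 2: the earliest permitted date is 20 days after Jul 23, 2005 (when the acknowledgement is issued), i.e. Aug 12, 2005; done Aug 14, 2005, after the minimum wait.
Step 3: the earliest permitted date is 14 days after Aug 14, 2005 (when the fee estimate is provided), i.e. Aug 28, 2005; done Aug 29, 2005, after the minimum wait.
Step 4: 14 days after Aug 29, 2005 (when the non-exempt records are produced) is Sep 12, 2005; completed Sep 10, 2005, before the deadline.
Step 5: the window is 8–46 days after Sep 20, 2005 (end of the 10-day hold period, which began when the exemption log is issued on Sep 10, 2005), so Sep 28, 2005 through Nov 5, 2005; done Sep 26, 2005 — 2 days before the window opened.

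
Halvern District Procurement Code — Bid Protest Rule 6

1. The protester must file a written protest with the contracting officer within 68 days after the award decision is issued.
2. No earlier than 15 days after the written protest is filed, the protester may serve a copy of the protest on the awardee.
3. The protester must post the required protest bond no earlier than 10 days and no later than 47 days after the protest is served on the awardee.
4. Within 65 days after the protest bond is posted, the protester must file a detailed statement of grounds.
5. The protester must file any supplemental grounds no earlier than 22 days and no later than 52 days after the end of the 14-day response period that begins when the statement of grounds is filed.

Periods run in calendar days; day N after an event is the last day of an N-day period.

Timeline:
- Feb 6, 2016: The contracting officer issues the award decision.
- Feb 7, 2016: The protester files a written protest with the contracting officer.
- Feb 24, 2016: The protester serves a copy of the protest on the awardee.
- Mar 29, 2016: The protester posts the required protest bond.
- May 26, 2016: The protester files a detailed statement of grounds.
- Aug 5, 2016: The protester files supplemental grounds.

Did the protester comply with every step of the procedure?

(1) due by Feb 6, 2016 + 68 days = Apr 14, 2016; Feb 7, 2016 is within that limit.
(2) permitted from Feb 7, 2016 + 15 days = Feb 22, 2016 onward; done Feb 24, 2016 — permitted.
(3) the permitted window runs from Feb 24, 2016 + 10 = Mar 5, 2016 to Feb 24, 2016 + 47 = Apr 11, 2016; done Mar 29, 2016 — within the window.
(4) due by Mar 29, 2016 + 65 days = Jun 2, 2016; completed May 26, 2016, before the deadline.
(5) the permitted window runs from Jun 9, 2016 + 22 = Jul 1, 2016 to Jun 9, 2016 + 52 = Jul 31, 2016; done Aug 5, 2016 — 5 days after the window closed.
That is the first point of non-compliance.

No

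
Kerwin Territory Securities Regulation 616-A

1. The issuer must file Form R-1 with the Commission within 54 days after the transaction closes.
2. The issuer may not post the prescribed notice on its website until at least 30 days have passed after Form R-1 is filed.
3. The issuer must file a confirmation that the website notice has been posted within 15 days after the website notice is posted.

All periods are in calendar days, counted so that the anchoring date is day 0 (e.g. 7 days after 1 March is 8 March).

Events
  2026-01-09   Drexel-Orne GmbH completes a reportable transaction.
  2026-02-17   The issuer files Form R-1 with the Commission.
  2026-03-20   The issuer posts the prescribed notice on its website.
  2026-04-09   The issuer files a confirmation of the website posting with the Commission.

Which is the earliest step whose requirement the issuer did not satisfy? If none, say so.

(1) due by 2026-01-09 + 54 days = 2026-03-04; completed 2026-02-17, before the deadline.
(2) permitted from 2026-02-17 + 30 days = 2026-03-19 onward; done 2026-03-20 — permitted.
(3) due by 2026-03-20 + 15 days = 2026-04-04; not done until 2026-04-09, 5 days after the deadline.

Step 3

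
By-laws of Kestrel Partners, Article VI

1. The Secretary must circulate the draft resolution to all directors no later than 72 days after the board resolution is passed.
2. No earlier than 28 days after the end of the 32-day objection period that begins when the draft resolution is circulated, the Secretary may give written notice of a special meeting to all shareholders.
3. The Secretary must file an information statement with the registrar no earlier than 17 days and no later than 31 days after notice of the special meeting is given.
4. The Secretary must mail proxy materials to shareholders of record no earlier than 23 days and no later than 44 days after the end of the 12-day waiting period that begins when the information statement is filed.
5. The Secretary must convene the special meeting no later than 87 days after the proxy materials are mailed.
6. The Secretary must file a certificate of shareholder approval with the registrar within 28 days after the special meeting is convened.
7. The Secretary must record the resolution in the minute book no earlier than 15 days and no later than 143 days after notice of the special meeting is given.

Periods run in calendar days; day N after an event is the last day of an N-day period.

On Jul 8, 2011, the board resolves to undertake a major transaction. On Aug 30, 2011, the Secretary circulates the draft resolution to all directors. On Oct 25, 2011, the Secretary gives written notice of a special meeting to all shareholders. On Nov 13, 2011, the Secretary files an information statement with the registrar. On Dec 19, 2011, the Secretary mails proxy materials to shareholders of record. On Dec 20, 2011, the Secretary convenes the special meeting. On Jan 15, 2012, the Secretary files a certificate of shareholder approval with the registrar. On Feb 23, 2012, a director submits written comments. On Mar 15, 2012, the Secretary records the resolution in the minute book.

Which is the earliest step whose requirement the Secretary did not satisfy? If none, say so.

(1) due by Jul 8, 2011 + 72 days = Sep 18, 2011; Aug 30, 2011 is within that limit.
(2) permitted from Oct 1, 2011 + 28 days = Oct 29, 2011 onward; Oct 25, 2011 is 4 days before the earliest permitted date.

Step 2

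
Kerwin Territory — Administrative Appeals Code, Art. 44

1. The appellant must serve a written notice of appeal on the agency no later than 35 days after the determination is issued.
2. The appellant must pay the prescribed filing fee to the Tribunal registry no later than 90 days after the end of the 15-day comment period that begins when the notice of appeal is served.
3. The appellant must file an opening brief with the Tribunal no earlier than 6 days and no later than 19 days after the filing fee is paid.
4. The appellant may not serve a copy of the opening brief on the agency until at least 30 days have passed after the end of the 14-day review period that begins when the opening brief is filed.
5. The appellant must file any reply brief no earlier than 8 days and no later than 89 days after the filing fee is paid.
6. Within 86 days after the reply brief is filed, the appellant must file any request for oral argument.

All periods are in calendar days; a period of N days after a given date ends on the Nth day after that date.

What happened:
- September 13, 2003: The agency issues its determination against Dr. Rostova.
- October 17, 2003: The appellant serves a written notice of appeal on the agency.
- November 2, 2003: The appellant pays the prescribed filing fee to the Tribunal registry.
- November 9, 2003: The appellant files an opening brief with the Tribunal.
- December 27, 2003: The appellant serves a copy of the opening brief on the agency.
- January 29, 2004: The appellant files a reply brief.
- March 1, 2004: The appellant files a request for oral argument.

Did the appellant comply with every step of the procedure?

Yes

(1) due by September 13, 2003 + 35 days = October 18, 2003; done October 17, 2003 — timely.
(2) due by November 1, 2003 + 90 days = January 30, 2004; November 2, 2003 is within that limit.
(3) the permitted window runs from November 2, 2003 + 6 = November 8, 2003 to November 2, 2003 + 19 = November 21, 2003; done November 9, 2003, which is between those dates.
(4) permitted from November 23, 2003 + 30 days = December 23, 2003 onward; December 27, 2003 is on or after that date.
(5) the permitted window runs from November 2, 2003 + 8 = November 10, 2003 to November 2, 2003 + 89 = January 30, 2004; done January 29, 2004, which is between those dates.
(6) due by January 29, 2004 + 86 days = April 24, 2004; March 1, 2004 is within that limit.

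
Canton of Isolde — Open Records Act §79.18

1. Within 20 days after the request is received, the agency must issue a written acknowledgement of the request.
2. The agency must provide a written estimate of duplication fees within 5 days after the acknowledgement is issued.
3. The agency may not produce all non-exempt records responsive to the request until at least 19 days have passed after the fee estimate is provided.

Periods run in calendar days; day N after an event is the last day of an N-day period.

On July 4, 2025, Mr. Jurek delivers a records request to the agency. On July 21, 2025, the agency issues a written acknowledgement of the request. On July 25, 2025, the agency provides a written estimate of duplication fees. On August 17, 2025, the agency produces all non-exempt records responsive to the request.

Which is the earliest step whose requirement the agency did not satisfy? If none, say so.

Step 1 — counting 20 days from July 4, 2025 (when the request is received) gives a deadline of July 24, 2025; July 21, 2025 is within that limit.
Step 2 — counting 5 days from July 21, 2025 (when the acknowledgement is issued) gives a deadline of July 26, 2025; done July 25, 2025 — timely.
Step 3 — must wait 19 days from July 25, 2025 (when the fee estimate is provided), so not before August 13, 2025; August 17, 2025 is on or after that date.

None — every step was satisfied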